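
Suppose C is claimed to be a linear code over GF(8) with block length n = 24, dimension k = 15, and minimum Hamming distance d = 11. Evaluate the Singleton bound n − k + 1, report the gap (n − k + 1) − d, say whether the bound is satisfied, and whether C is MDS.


Singleton RHS = n − k + 1 = 10, slack = -1, bound violated (no such code; not MDS).

Singleton bound: d ≤ n − k + 1.
Here n = 24, k = 15, so n − k + 1 = 10.
Given d = 11, check d ≤ 10: NO.
Slack = (n − k + 1) − d = -1.
The slack is negative: d = 11 exceeds n − k + 1 = 10 by 1, so the Singleton bound is violated and no linear [24, 15, 11]_8 code can exist. In particular it is not MDS (MDS requires d = n − k + 1 exactly).
Description: the claimed parameters are [24, 15, 11]_8; such a code would be impossible (violates the Singleton bound).


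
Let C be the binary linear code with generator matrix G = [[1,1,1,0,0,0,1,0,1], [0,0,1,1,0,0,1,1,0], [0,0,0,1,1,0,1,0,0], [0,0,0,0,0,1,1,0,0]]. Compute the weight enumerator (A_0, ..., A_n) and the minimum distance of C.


Weight distribution: A_0 = 1, A_2 = 1, A_3 = 3, A_4 = 2, A_5 = 4, A_6 = 3, A_7 = 1, A_8 = 1. Minimum distance d = 2.

Enumerate all 2^4 = 16 messages m ∈ F_2^4.
For each, compute codeword c = mG in F_2^9, then tally its weight.
  m = 0000 → c = 000000000, weight = 0.
  m = 1000 → c = 111000101, weight = 5.
  m = 0100 → c = 001100110, weight = 4.
  m = 1100 → c = 110100011, weight = 5.
  m = 0010 → c = 000110100, weight = 3.
  m = 1010 → c = 111110001, weight = 6.
  m = 0110 → c = 001010010, weight = 3.
  m = 1110 → c = 110010111, weight = 6.
  m = 0001 → c = 000001100, weight = 2.
  m = 1001 → c = 111001001, weight = 5.
  m = 0101 → c = 001101010, weight = 4.
  m = 1101 → c = 110101111, weight = 7.
  m = 0011 → c = 000111000, weight = 3.
  m = 1011 → c = 111111101, weight = 8.
  m = 0111 → c = 001011110, weight = 5.
  m = 1111 → c = 110011011, weight = 6.
Tally weights:
  weight 0: 1 codewords.
  weight 2: 1 codewords.
  weight 3: 3 codewords.
  weight 4: 2 codewords.
  weight 5: 4 codewords.
  weight 6: 3 codewords.
  weight 7: 1 codewords.
  weight 8: 1 codewords.
Minimum distance d = smallest w > 0 with A_w > 0 = 2.
Sanity: Σ A_w = 16 = 2^4 = 16 ✓.


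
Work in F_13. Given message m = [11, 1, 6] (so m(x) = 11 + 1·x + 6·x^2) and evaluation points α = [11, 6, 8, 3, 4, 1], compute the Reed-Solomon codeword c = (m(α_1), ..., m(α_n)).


c = [7, 12, 0, 3, 7, 5]

Message polynomial: m(x) = 11 + 1·x + 6·x^2 (mod 13).
For each evaluation point α_i, compute m(α_i) mod 13:
  α_1 = 11: Horner steps 6 → 2 → 7, so m(11) = 7.
  α_2 = 6: Horner steps 6 → 11 → 12, so m(6) = 12.
  α_3 = 8: Horner steps 6 → 10 → 0, so m(8) = 0.
  α_4 = 3: Horner steps 6 → 6 → 3, so m(3) = 3.
  α_5 = 4: Horner steps 6 → 12 → 7, so m(4) = 7.
  α_6 = 1: Horner steps 6 → 7 → 5, so m(1) = 5.
Codeword c = [7, 12, 0, 3, 7, 5] ∈ F_13^6.


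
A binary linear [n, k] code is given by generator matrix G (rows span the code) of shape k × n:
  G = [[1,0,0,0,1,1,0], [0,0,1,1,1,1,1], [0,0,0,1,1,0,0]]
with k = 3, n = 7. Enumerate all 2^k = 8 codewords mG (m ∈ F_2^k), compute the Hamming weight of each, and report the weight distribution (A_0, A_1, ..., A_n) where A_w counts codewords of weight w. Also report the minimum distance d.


Weight distribution: A_0 = 1, A_2 = 1, A_3 = 3, A_4 = 2, A_5 = 1. Minimum distance d = 2.

Enumerate all 2^3 = 8 messages m ∈ F_2^3.
For each, compute codeword c = mG in F_2^7, then tally its weight.
  m = 000 → c = 0000000, weight = 0.
  m = 100 → c = 1000110, weight = 3.
  m = 010 → c = 0011111, weight = 5.
  m = 110 → c = 1011001, weight = 4.
  m = 001 → c = 0001100, weight = 2.
  m = 101 → c = 1001010, weight = 3.
  m = 011 → c = 0010011, weight = 3.
  m = 111 → c = 1010101, weight = 4.
Tally weights:
  weight 0: 1 codewords.
  weight 2: 1 codewords.
  weight 3: 3 codewords.
  weight 4: 2 codewords.
  weight 5: 1 codewords.
Minimum distance d = smallest w > 0 with A_w > 0 = 2.
Sanity: Σ A_w = 8 = 2^3 = 8 ✓.


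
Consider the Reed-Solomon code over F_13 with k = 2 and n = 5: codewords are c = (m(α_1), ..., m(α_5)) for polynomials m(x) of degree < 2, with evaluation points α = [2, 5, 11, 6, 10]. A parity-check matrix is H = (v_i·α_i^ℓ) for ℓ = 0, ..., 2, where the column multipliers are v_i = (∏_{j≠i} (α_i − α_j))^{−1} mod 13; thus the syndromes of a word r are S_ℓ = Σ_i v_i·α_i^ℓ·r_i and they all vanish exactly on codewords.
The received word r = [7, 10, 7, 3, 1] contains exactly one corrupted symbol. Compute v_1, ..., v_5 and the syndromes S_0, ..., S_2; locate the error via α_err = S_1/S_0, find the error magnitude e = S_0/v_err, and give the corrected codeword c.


S = (9, 5, 10), error at position 1, error magnitude e = 2, c = [5, 10, 7, 3, 1].

Step 1: column multipliers v_i = (∏_{j≠i}(α_i − α_j))^{−1} mod 13.
  i = 1 (α = 2): (2−5)(2−11)(2−6)(2−10) = (−3)·(−9)·(−4)·(−8) = 864 ≡ 6, so v_1 = 6^{−1} = 11 (mod 13).
  i = 2 (α = 5): (5−2)(5−11)(5−6)(5−10) = 3·(−6)·(−1)·(−5) = −90 ≡ 1, so v_2 = 1^{−1} = 1 (mod 13).
  i = 3 (α = 11): (11−2)(11−5)(11−6)(11−10) = 9·6·5·1 = 270 ≡ 10, so v_3 = 10^{−1} = 4 (mod 13).
  i = 4 (α = 6): (6−2)(6−5)(6−11)(6−10) = 4·1·(−5)·(−4) = 80 ≡ 2, so v_4 = 2^{−1} = 7 (mod 13).
  i = 5 (α = 10): (10−2)(10−5)(10−11)(10−6) = 8·5·(−1)·4 = −160 ≡ 9, so v_5 = 9^{−1} = 3 (mod 13).
  v = [11, 1, 4, 7, 3].
Step 2: syndromes of r = [7, 10, 7, 3, 1] (all sums mod 13).
  S_0 = Σ v_i r_i = 11·7 + 1·10 + 4·7 + 7·3 + 3·1 = 139 ≡ 9.
  S_1 = Σ v_i α_i r_i = 11·2·7 + 1·5·10 + 4·11·7 + 7·6·3 + 3·10·1 = 668 ≡ 5.
  α_i^2 mod 13 = [4, 12, 4, 10, 9].
  S_2 = Σ v_i α_i^2 r_i = 11·4·7 + 1·12·10 + 4·4·7 + 7·10·3 + 3·9·1 = 777 ≡ 10.
  S = (9, 5, 10) ≠ 0, so r is not a codeword (an error is present).
Step 3: locate the error. For a single error e at position i, S_ℓ = v_i·e·α_i^ℓ, so α_err = S_1/S_0.
  S_0^{−1} = 9^{−1} = 3 (mod 13), so α_err = 5·3 = 15 ≡ 2 = α_1. Error position i = 1.
  Consistency check: S_2/S_1 = 10·8 = 80 ≡ 2 = α_err ✓ (single-error assumption holds).
Step 4: error magnitude e = S_0/v_1 = S_0·∏_{j≠1}(α_1 − α_j) = 9·6 = 54 ≡ 2 (mod 13).
Step 5: correct position 1: c_1 = r_1 − e = 7 − 2 ≡ 5 (mod 13). Hence c = [5, 10, 7, 3, 1].
  Check: interpolating c through the α_i gives m(x) = 6 + 6·x (degree < 2) with m(α_i) = c_i for every i, so c is indeed a codeword.


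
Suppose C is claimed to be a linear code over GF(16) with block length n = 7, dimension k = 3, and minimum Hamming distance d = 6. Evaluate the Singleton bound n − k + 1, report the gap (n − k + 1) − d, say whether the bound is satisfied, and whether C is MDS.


Singleton RHS = n − k + 1 = 5, slack = -1, bound violated (no such code; not MDS).

Singleton bound: d ≤ n − k + 1.
Here n = 7, k = 3, so n − k + 1 = 5.
Given d = 6, check d ≤ 5: NO.
Slack = (n − k + 1) − d = -1.
The slack is negative: d = 6 exceeds n − k + 1 = 5 by 1, so the Singleton bound is violated and no linear [7, 3, 6]_16 code can exist. In particular it is not MDS (MDS requires d = n − k + 1 exactly).
Description: the claimed parameters are [7, 3, 6]_16; such a code would be impossible (violates the Singleton bound).


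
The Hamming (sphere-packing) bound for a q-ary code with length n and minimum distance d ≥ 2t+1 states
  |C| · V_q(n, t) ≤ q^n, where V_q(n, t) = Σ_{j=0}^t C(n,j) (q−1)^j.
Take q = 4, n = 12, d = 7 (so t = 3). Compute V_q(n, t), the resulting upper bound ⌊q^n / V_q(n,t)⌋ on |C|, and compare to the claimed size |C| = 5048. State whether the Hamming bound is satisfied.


V_q(n, t) = 6571, q^n = 16777216, Hamming bound = 2553, |C| = 5048 > bound (violated).

Step 1: Compute V_q(n, t) = Σ_{j=0}^3 C(n, j) (q−1)^j.
  j = 0: C(12,0)·(3)^0 = 1·1 = 1.
  j = 1: C(12,1)·(3)^1 = 12·3 = 36.
  j = 2: C(12,2)·(3)^2 = 66·9 = 594.
  j = 3: C(12,3)·(3)^3 = 220·27 = 5940.
  V_q(n, t) = 1 + 36 + 594 + 5940 = 6571.
Step 2: q^n = 4^12 = 16777216.
Step 3: Hamming bound ⌊q^n / V_q(n,t)⌋ = ⌊16777216/6571⌋ = 2553.
Step 4: Compare |C| = 5048 to 2553: violated.
The claimed |C| lies above the Hamming bound, so no 4-ary code of length 12 with d ≥ 7 can have 5048 codewords.


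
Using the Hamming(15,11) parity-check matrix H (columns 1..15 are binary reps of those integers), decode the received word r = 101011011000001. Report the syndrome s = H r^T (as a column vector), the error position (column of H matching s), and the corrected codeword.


s = (1, 1, 1, 1)^T, error position = 15, corrected codeword c = 101011011000000

Compute s = H r^T mod 2 one row at a time:
  s_1 = 1 + 1 + 0 + 0 + 0 + 0 + 0 + 1 = 3 ≡ 1 (mod 2).
  s_2 = 0 + 1 + 1 + 0 + 0 + 0 + 0 + 1 = 3 ≡ 1 (mod 2).
  s_3 = 0 + 1 + 1 + 0 + 0 + 0 + 0 + 1 = 3 ≡ 1 (mod 2).
  s_4 = 1 + 1 + 1 + 0 + 1 + 0 + 0 + 1 = 5 ≡ 1 (mod 2).
s = (1, 1, 1, 1)^T — this equals column 15 of H (binary 1111), so error is at position 15.
Correct: flip bit 15 of r = 101011011000001 to get c = 101011011000000.


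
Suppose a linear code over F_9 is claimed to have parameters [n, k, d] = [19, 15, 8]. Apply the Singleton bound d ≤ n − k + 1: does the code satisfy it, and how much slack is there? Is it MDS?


Singleton RHS = n − k + 1 = 5, slack = -3, bound violated (no such code; not MDS).

Singleton bound: d ≤ n − k + 1.
Here n = 19, k = 15, so n − k + 1 = 5.
Given d = 8, check d ≤ 5: NO.
Slack = (n − k + 1) − d = -3.
The slack is negative: d = 8 exceeds n − k + 1 = 5 by 3, so the Singleton bound is violated and no linear [19, 15, 8]_9 code can exist. In particular it is not MDS (MDS requires d = n − k + 1 exactly).
Description: the claimed parameters are [19, 15, 8]_9; such a code would be impossible (violates the Singleton bound).


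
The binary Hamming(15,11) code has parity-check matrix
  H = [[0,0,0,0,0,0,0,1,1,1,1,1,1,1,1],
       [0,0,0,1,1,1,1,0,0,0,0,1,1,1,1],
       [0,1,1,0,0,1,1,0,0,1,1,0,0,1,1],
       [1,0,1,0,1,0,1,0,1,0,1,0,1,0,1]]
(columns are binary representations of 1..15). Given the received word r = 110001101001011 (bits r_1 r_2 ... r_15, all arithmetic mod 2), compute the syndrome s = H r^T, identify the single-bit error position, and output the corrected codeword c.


s = (0, 1, 1, 0)^T, error position = 6, corrected codeword c = 110000101001011

Compute s = H r^T mod 2 one row at a time:
  s_1 = 0 + 1 + 0 + 0 + 1 + 0 + 1 + 1 = 4 ≡ 0 (mod 2).
  s_2 = 0 + 0 + 1 + 1 + 1 + 0 + 1 + 1 = 5 ≡ 1 (mod 2).
  s_3 = 1 + 0 + 1 + 1 + 0 + 0 + 1 + 1 = 5 ≡ 1 (mod 2).
  s_4 = 1 + 0 + 0 + 1 + 1 + 0 + 0 + 1 = 4 ≡ 0 (mod 2).
s = (0, 1, 1, 0)^T — this equals column 6 of H (binary 0110), so error is at position 6.
Correct: flip bit 6 of r = 110001101001011 to get c = 110000101001011.


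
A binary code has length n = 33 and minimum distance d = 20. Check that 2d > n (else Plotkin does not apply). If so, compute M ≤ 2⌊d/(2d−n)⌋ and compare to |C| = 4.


Plotkin bound M ≤ 4; given |C| = 4 ≤ bound (satisfied).

Check applicability: 2d = 40, n = 33.
2d − n = 7 > 0, so Plotkin applies.
Compute d/(2d−n) = 20/7 ≈ 2.8571.
⌊d/(2d−n)⌋ = 2.
Plotkin bound: M ≤ 2·2 = 4.
Given |C| = 4, check: satisfied.
This |C| is at the Plotkin bound.


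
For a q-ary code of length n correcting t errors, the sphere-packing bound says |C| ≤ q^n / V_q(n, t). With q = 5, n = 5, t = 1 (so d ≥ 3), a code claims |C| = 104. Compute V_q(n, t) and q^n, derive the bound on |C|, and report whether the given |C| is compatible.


V_q(n, t) = 21, q^n = 3125, Hamming bound = 148, |C| = 104 ≤ bound (satisfied).

Step 1: Compute V_q(n, t) = Σ_{j=0}^1 C(n, j) (q−1)^j.
  j = 0: C(5,0)·(4)^0 = 1·1 = 1.
  j = 1: C(5,1)·(4)^1 = 5·4 = 20.
  V_q(n, t) = 1 + 20 = 21.
Step 2: q^n = 5^5 = 3125.
Step 3: Hamming bound ⌊q^n / V_q(n,t)⌋ = ⌊3125/21⌋ = 148.
Step 4: Compare |C| = 104 to 148: satisfied.
The claimed |C| lies below the Hamming bound.


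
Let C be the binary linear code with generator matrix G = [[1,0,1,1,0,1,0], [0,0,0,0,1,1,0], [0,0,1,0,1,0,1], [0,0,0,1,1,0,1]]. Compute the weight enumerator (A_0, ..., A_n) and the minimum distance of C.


Weight distribution: A_0 = 1, A_2 = 4, A_3 = 6, A_4 = 3, A_5 = 2. Minimum distance d = 2.

Enumerate all 2^4 = 16 messages m ∈ F_2^4.
For each, compute codeword c = mG in F_2^7, then tally its weight.
  m = 0000 → c = 0000000, weight = 0.
  m = 1000 → c = 1011010, weight = 4.
  m = 0100 → c = 0000110, weight = 2.
  m = 1100 → c = 1011100, weight = 4.
  m = 0010 → c = 0010101, weight = 3.
  m = 1010 → c = 1001111, weight = 5.
  m = 0110 → c = 0010011, weight = 3.
  m = 1110 → c = 1001001, weight = 3.
  m = 0001 → c = 0001101, weight = 3.
  m = 1001 → c = 1010111, weight = 5.
  m = 0101 → c = 0001011, weight = 3.
  m = 1101 → c = 1010001, weight = 3.
  m = 0011 → c = 0011000, weight = 2.
  m = 1011 → c = 1000010, weight = 2.
  m = 0111 → c = 0011110, weight = 4.
  m = 1111 → c = 1000100, weight = 2.
Tally weights:
  weight 0: 1 codewords.
  weight 2: 4 codewords.
  weight 3: 6 codewords.
  weight 4: 3 codewords.
  weight 5: 2 codewords.
Minimum distance d = smallest w > 0 with A_w > 0 = 2.
Sanity: Σ A_w = 16 = 2^4 = 16 ✓.


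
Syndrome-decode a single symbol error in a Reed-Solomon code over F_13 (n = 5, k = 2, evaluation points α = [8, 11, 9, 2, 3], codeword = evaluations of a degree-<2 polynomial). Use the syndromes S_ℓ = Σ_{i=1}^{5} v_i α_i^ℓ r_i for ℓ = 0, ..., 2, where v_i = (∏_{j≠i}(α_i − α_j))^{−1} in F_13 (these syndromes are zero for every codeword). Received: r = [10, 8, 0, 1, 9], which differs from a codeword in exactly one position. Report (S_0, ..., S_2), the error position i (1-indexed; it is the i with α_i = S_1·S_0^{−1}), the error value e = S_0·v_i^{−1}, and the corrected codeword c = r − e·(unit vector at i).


S = (3, 1, 9), error at position 3, error magnitude e = 8, c = [10, 8, 5, 1, 9].

Step 1: column multipliers v_i = (∏_{j≠i}(α_i − α_j))^{−1} mod 13.
  i = 1 (α = 8): (8−11)(8−9)(8−2)(8−3) = (−3)·(−1)·6·5 = 90 ≡ 12, so v_1 = 12^{−1} = 12 (mod 13).
  i = 2 (α = 11): (11−8)(11−9)(11−2)(11−3) = 3·2·9·8 = 432 ≡ 3, so v_2 = 3^{−1} = 9 (mod 13).
  i = 3 (α = 9): (9−8)(9−11)(9−2)(9−3) = 1·(−2)·7·6 = −84 ≡ 7, so v_3 = 7^{−1} = 2 (mod 13).
  i = 4 (α = 2): (2−8)(2−11)(2−9)(2−3) = (−6)·(−9)·(−7)·(−1) = 378 ≡ 1, so v_4 = 1^{−1} = 1 (mod 13).
  i = 5 (α = 3): (3−8)(3−11)(3−9)(3−2) = (−5)·(−8)·(−6)·1 = −240 ≡ 7, so v_5 = 7^{−1} = 2 (mod 13).
  v = [12, 9, 2, 1, 2].
Step 2: syndromes of r = [10, 8, 0, 1, 9] (all sums mod 13).
  S_0 = Σ v_i r_i = 12·10 + 9·8 + 2·0 + 1·1 + 2·9 = 211 ≡ 3.
  S_1 = Σ v_i α_i r_i = 12·8·10 + 9·11·8 + 2·9·0 + 1·2·1 + 2·3·9 = 1808 ≡ 1.
  α_i^2 mod 13 = [12, 4, 3, 4, 9].
  S_2 = Σ v_i α_i^2 r_i = 12·12·10 + 9·4·8 + 2·3·0 + 1·4·1 + 2·9·9 = 1894 ≡ 9.
  S = (3, 1, 9) ≠ 0, so r is not a codeword (an error is present).
Step 3: locate the error. For a single error e at position i, S_ℓ = v_i·e·α_i^ℓ, so α_err = S_1/S_0.
  S_0^{−1} = 3^{−1} = 9 (mod 13), so α_err = 1·9 = 9 ≡ 9 = α_3. Error position i = 3.
  Consistency check: S_2/S_1 = 9·1 = 9 ≡ 9 = α_err ✓ (single-error assumption holds).
Step 4: error magnitude e = S_0/v_3 = S_0·∏_{j≠3}(α_3 − α_j) = 3·7 = 21 ≡ 8 (mod 13).
Step 5: correct position 3: c_3 = r_3 − e = 0 − 8 ≡ 5 (mod 13). Hence c = [10, 8, 5, 1, 9].
  Check: interpolating c through the α_i gives m(x) = 11 + 8·x (degree < 2) with m(α_i) = c_i for every i, so c is indeed a codeword.


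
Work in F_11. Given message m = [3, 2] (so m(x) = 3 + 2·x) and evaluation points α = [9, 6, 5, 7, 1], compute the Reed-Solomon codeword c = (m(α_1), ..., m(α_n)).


c = [10, 4, 2, 6, 5]

Message polynomial: m(x) = 3 + 2·x (mod 11).
For each evaluation point α_i, compute m(α_i) mod 11:
  α_1 = 9: Horner steps 2 → 10, so m(9) = 10.
  α_2 = 6: Horner steps 2 → 4, so m(6) = 4.
  α_3 = 5: Horner steps 2 → 2, so m(5) = 2.
  α_4 = 7: Horner steps 2 → 6, so m(7) = 6.
  α_5 = 1: Horner steps 2 → 5, so m(1) = 5.
Codeword c = [10, 4, 2, 6, 5] ∈ F_11^5.


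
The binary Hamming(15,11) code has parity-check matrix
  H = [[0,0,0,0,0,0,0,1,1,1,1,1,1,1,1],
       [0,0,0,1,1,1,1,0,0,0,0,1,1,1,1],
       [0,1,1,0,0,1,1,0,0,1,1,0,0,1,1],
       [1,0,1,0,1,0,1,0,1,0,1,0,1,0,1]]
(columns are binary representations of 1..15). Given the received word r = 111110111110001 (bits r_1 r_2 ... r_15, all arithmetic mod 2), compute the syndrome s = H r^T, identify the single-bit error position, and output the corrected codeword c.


s = (1, 0, 0, 1)^T, error position = 9, corrected codeword c = 111110110110001

Compute s = H r^T mod 2 one row at a time:
  s_1 = 1 + 1 + 1 + 1 + 0 + 0 + 0 + 1 = 5 ≡ 1 (mod 2).
  s_2 = 1 + 1 + 0 + 1 + 0 + 0 + 0 + 1 = 4 ≡ 0 (mod 2).
  s_3 = 1 + 1 + 0 + 1 + 1 + 1 + 0 + 1 = 6 ≡ 0 (mod 2).
  s_4 = 1 + 1 + 1 + 1 + 1 + 1 + 0 + 1 = 7 ≡ 1 (mod 2).
s = (1, 0, 0, 1)^T — this equals column 9 of H (binary 1001), so error is at position 9.
Correct: flip bit 9 of r = 111110111110001 to get c = 111110110110001.


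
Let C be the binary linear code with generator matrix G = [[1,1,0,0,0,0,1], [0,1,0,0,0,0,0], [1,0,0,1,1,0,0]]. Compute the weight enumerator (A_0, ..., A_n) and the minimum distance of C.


Weight distribution: A_0 = 1, A_1 = 1, A_2 = 1, A_3 = 3, A_4 = 2. Minimum distance d = 1.

Enumerate all 2^3 = 8 messages m ∈ F_2^3.
For each, compute codeword c = mG in F_2^7, then tally its weight.
  m = 000 → c = 0000000, weight = 0.
  m = 100 → c = 1100001, weight = 3.
  m = 010 → c = 0100000, weight = 1.
  m = 110 → c = 1000001, weight = 2.
  m = 001 → c = 1001100, weight = 3.
  m = 101 → c = 0101101, weight = 4.
  m = 011 → c = 1101100, weight = 4.
  m = 111 → c = 0001101, weight = 3.
Tally weights:
  weight 0: 1 codewords.
  weight 1: 1 codewords.
  weight 2: 1 codewords.
  weight 3: 3 codewords.
  weight 4: 2 codewords.
Minimum distance d = smallest w > 0 with A_w > 0 = 1.
Sanity: Σ A_w = 8 = 2^3 = 8 ✓.


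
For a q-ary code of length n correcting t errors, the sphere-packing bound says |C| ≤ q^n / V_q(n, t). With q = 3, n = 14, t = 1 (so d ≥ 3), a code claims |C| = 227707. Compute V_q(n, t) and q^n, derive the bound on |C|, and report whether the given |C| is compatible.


V_q(n, t) = 29, q^n = 4782969, Hamming bound = 164929, |C| = 227707 > bound (violated).

Step 1: Compute V_q(n, t) = Σ_{j=0}^1 C(n, j) (q−1)^j.
  j = 0: C(14,0)·(2)^0 = 1·1 = 1.
  j = 1: C(14,1)·(2)^1 = 14·2 = 28.
  V_q(n, t) = 1 + 28 = 29.
Step 2: q^n = 3^14 = 4782969.
Step 3: Hamming bound ⌊q^n / V_q(n,t)⌋ = ⌊4782969/29⌋ = 164929.
Step 4: Compare |C| = 227707 to 164929: violated.
The claimed |C| lies above the Hamming bound, so no 3-ary code of length 14 with d ≥ 3 can have 227707 codewords.


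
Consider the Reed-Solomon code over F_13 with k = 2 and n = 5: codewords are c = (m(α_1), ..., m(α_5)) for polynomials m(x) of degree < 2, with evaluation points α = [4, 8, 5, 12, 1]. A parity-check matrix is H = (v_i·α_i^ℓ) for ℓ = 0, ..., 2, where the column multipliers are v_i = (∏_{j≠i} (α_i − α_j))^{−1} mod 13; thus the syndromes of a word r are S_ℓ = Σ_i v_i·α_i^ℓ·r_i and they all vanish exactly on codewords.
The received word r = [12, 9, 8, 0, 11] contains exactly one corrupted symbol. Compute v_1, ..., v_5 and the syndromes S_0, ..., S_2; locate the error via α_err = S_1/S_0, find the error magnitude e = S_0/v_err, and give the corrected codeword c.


S = (1, 12, 1), error at position 4, error magnitude e = 7, c = [12, 9, 8, 6, 11].

Step 1: column multipliers v_i = (∏_{j≠i}(α_i − α_j))^{−1} mod 13.
  i = 1 (α = 4): (4−8)(4−5)(4−12)(4−1) = (−4)·(−1)·(−8)·3 = −96 ≡ 8, so v_1 = 8^{−1} = 5 (mod 13).
  i = 2 (α = 8): (8−4)(8−5)(8−12)(8−1) = 4·3·(−4)·7 = −336 ≡ 2, so v_2 = 2^{−1} = 7 (mod 13).
  i = 3 (α = 5): (5−4)(5−8)(5−12)(5−1) = 1·(−3)·(−7)·4 = 84 ≡ 6, so v_3 = 6^{−1} = 11 (mod 13).
  i = 4 (α = 12): (12−4)(12−8)(12−5)(12−1) = 8·4·7·11 = 2464 ≡ 7, so v_4 = 7^{−1} = 2 (mod 13).
  i = 5 (α = 1): (1−4)(1−8)(1−5)(1−12) = (−3)·(−7)·(−4)·(−11) = 924 ≡ 1, so v_5 = 1^{−1} = 1 (mod 13).
  v = [5, 7, 11, 2, 1].
Step 2: syndromes of r = [12, 9, 8, 0, 11] (all sums mod 13).
  S_0 = Σ v_i r_i = 5·12 + 7·9 + 11·8 + 2·0 + 1·11 = 222 ≡ 1.
  S_1 = Σ v_i α_i r_i = 5·4·12 + 7·8·9 + 11·5·8 + 2·12·0 + 1·1·11 = 1195 ≡ 12.
  α_i^2 mod 13 = [3, 12, 12, 1, 1].
  S_2 = Σ v_i α_i^2 r_i = 5·3·12 + 7·12·9 + 11·12·8 + 2·1·0 + 1·1·11 = 2003 ≡ 1.
  S = (1, 12, 1) ≠ 0, so r is not a codeword (an error is present).
Step 3: locate the error. For a single error e at position i, S_ℓ = v_i·e·α_i^ℓ, so α_err = S_1/S_0.
  S_0^{−1} = 1^{−1} = 1 (mod 13), so α_err = 12·1 = 12 ≡ 12 = α_4. Error position i = 4.
  Consistency check: S_2/S_1 = 1·12 = 12 ≡ 12 = α_err ✓ (single-error assumption holds).
Step 4: error magnitude e = S_0/v_4 = S_0·∏_{j≠4}(α_4 − α_j) = 1·7 = 7 ≡ 7 (mod 13).
Step 5: correct position 4: c_4 = r_4 − e = 0 − 7 ≡ 6 (mod 13). Hence c = [12, 9, 8, 6, 11].
  Check: interpolating c through the α_i gives m(x) = 2 + 9·x (degree < 2) with m(α_i) = c_i for every i, so c is indeed a codeword.


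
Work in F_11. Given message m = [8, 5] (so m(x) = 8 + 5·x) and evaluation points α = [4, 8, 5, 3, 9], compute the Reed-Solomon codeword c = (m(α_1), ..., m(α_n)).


c = [6, 4, 0, 1, 9]

Message polynomial: m(x) = 8 + 5·x (mod 11).
For each evaluation point α_i, compute m(α_i) mod 11:
  α_1 = 4: Horner steps 5 → 6, so m(4) = 6.
  α_2 = 8: Horner steps 5 → 4, so m(8) = 4.
  α_3 = 5: Horner steps 5 → 0, so m(5) = 0.
  α_4 = 3: Horner steps 5 → 1, so m(3) = 1.
  α_5 = 9: Horner steps 5 → 9, so m(9) = 9.
Codeword c = [6, 4, 0, 1, 9] ∈ F_11^5.


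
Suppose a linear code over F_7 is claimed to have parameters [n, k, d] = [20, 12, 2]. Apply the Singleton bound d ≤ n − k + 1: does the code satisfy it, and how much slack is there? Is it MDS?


Singleton RHS = n − k + 1 = 9, slack = 7, bound satisfied, not MDS.

Singleton bound: d ≤ n − k + 1.
Here n = 20, k = 12, so n − k + 1 = 9.
Given d = 2, check d ≤ 9: YES.
Slack = (n − k + 1) − d = 7.
The code is NOT MDS (slack = 7 > 0).
Description: the claimed parameters are [20, 12, 2]_7; such a code would be non-MDS.


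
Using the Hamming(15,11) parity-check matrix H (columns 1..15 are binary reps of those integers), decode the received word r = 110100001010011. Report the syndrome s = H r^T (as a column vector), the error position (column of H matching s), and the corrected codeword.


s = (0, 1, 0, 0)^T, error position = 4, corrected codeword c = 110000001010011

Compute s = H r^T mod 2 one row at a time:
  s_1 = 0 + 1 + 0 + 1 + 0 + 0 + 1 + 1 = 4 ≡ 0 (mod 2).
  s_2 = 1 + 0 + 0 + 0 + 0 + 0 + 1 + 1 = 3 ≡ 1 (mod 2).
  s_3 = 1 + 0 + 0 + 0 + 0 + 1 + 1 + 1 = 4 ≡ 0 (mod 2).
  s_4 = 1 + 0 + 0 + 0 + 1 + 1 + 0 + 1 = 4 ≡ 0 (mod 2).
s = (0, 1, 0, 0)^T — this equals column 4 of H (binary 0100), so error is at position 4.
Correct: flip bit 4 of r = 110100001010011 to get c = 110000001010011.


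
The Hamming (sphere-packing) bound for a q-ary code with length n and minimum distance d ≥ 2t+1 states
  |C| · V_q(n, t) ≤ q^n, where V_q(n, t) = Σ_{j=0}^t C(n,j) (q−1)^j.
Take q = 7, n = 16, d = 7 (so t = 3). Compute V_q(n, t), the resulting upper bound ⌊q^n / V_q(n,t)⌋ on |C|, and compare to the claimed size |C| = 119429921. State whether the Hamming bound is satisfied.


V_q(n, t) = 125377, q^n = 33232930569601, Hamming bound = 265064011, |C| = 119429921 ≤ bound (satisfied).

Step 1: Compute V_q(n, t) = Σ_{j=0}^3 C(n, j) (q−1)^j.
  j = 0: C(16,0)·(6)^0 = 1·1 = 1.
  j = 1: C(16,1)·(6)^1 = 16·6 = 96.
  j = 2: C(16,2)·(6)^2 = 120·36 = 4320.
  j = 3: C(16,3)·(6)^3 = 560·216 = 120960.
  V_q(n, t) = 1 + 96 + 4320 + 120960 = 125377.
Step 2: q^n = 7^16 = 33232930569601.
Step 3: Hamming bound ⌊q^n / V_q(n,t)⌋ = ⌊33232930569601/125377⌋ = 265064011.
Step 4: Compare |C| = 119429921 to 265064011: satisfied.
The claimed |C| lies below the Hamming bound.


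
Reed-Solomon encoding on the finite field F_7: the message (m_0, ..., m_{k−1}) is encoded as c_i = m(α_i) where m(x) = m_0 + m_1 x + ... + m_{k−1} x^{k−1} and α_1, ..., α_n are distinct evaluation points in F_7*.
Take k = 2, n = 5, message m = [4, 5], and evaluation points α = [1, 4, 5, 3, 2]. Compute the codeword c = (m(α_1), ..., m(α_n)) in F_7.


c = [2, 3, 1, 5, 0]

Message polynomial: m(x) = 4 + 5·x (mod 7).
For each evaluation point α_i, compute m(α_i) mod 7:
  α_1 = 1: Horner steps 5 → 2, so m(1) = 2.
  α_2 = 4: Horner steps 5 → 3, so m(4) = 3.
  α_3 = 5: Horner steps 5 → 1, so m(5) = 1.
  α_4 = 3: Horner steps 5 → 5, so m(3) = 5.
  α_5 = 2: Horner steps 5 → 0, so m(2) = 0.
Codeword c = [2, 3, 1, 5, 0] ∈ F_7^5.


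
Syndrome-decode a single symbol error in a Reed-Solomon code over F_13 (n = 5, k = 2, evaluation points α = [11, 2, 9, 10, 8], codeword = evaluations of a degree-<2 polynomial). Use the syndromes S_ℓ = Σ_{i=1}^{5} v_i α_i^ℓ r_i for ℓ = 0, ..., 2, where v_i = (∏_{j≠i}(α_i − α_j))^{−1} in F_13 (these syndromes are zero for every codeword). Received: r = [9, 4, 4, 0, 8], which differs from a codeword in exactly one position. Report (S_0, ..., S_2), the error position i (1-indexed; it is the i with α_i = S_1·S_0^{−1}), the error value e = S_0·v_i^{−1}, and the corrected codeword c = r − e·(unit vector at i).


S = (3, 6, 12), error at position 2, error magnitude e = 11, c = [9, 6, 4, 0, 8].

Step 1: column multipliers v_i = (∏_{j≠i}(α_i − α_j))^{−1} mod 13.
  i = 1 (α = 11): (11−2)(11−9)(11−10)(11−8) = 9·2·1·3 = 54 ≡ 2, so v_1 = 2^{−1} = 7 (mod 13).
  i = 2 (α = 2): (2−11)(2−9)(2−10)(2−8) = (−9)·(−7)·(−8)·(−6) = 3024 ≡ 8, so v_2 = 8^{−1} = 5 (mod 13).
  i = 3 (α = 9): (9−11)(9−2)(9−10)(9−8) = (−2)·7·(−1)·1 = 14 ≡ 1, so v_3 = 1^{−1} = 1 (mod 13).
  i = 4 (α = 10): (10−11)(10−2)(10−9)(10−8) = (−1)·8·1·2 = −16 ≡ 10, so v_4 = 10^{−1} = 4 (mod 13).
  i = 5 (α = 8): (8−11)(8−2)(8−9)(8−10) = (−3)·6·(−1)·(−2) = −36 ≡ 3, so v_5 = 3^{−1} = 9 (mod 13).
  v = [7, 5, 1, 4, 9].
Step 2: syndromes of r = [9, 4, 4, 0, 8] (all sums mod 13).
  S_0 = Σ v_i r_i = 7·9 + 5·4 + 1·4 + 4·0 + 9·8 = 159 ≡ 3.
  S_1 = Σ v_i α_i r_i = 7·11·9 + 5·2·4 + 1·9·4 + 4·10·0 + 9·8·8 = 1345 ≡ 6.
  α_i^2 mod 13 = [4, 4, 3, 9, 12].
  S_2 = Σ v_i α_i^2 r_i = 7·4·9 + 5·4·4 + 1·3·4 + 4·9·0 + 9·12·8 = 1208 ≡ 12.
  S = (3, 6, 12) ≠ 0, so r is not a codeword (an error is present).
Step 3: locate the error. For a single error e at position i, S_ℓ = v_i·e·α_i^ℓ, so α_err = S_1/S_0.
  S_0^{−1} = 3^{−1} = 9 (mod 13), so α_err = 6·9 = 54 ≡ 2 = α_2. Error position i = 2.
  Consistency check: S_2/S_1 = 12·11 = 132 ≡ 2 = α_err ✓ (single-error assumption holds).
Step 4: error magnitude e = S_0/v_2 = S_0·∏_{j≠2}(α_2 − α_j) = 3·8 = 24 ≡ 11 (mod 13).
Step 5: correct position 2: c_2 = r_2 − e = 4 − 11 ≡ 6 (mod 13). Hence c = [9, 6, 4, 0, 8].
  Check: interpolating c through the α_i gives m(x) = 1 + 9·x (degree < 2) with m(α_i) = c_i for every i, so c is indeed a codeword.


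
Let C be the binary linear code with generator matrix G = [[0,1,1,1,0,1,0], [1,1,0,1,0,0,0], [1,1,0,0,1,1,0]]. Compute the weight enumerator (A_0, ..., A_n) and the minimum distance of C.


Weight distribution: A_0 = 1, A_3 = 4, A_4 = 3. Minimum distance d = 3.

Enumerate all 2^3 = 8 messages m ∈ F_2^3.
For each, compute codeword c = mG in F_2^7, then tally its weight.
  m = 000 → c = 0000000, weight = 0.
  m = 100 → c = 0111010, weight = 4.
  m = 010 → c = 1101000, weight = 3.
  m = 110 → c = 1010010, weight = 3.
  m = 001 → c = 1100110, weight = 4.
  m = 101 → c = 1011100, weight = 4.
  m = 011 → c = 0001110, weight = 3.
  m = 111 → c = 0110100, weight = 3.
Tally weights:
  weight 0: 1 codewords.
  weight 3: 4 codewords.
  weight 4: 3 codewords.
Minimum distance d = smallest w > 0 with A_w > 0 = 3.
Sanity: Σ A_w = 8 = 2^3 = 8 ✓.


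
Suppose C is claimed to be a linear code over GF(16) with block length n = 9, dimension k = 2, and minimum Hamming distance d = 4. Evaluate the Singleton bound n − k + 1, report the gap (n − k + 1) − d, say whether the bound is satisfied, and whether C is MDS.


Singleton RHS = n − k + 1 = 8, slack = 4, bound satisfied, not MDS.

Singleton bound: d ≤ n − k + 1.
Here n = 9, k = 2, so n − k + 1 = 8.
Given d = 4, check d ≤ 8: YES.
Slack = (n − k + 1) − d = 4.
The code is NOT MDS (slack = 4 > 0).
Description: the claimed parameters are [9, 2, 4]_16; such a code would be non-MDS.


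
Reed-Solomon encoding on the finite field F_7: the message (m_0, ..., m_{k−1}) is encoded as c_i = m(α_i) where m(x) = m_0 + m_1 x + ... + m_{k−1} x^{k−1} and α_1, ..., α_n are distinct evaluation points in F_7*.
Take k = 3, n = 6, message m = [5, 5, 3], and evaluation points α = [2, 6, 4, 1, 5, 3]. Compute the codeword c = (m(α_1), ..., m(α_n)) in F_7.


c = [6, 3, 3, 6, 0, 5]

Message polynomial: m(x) = 5 + 5·x + 3·x^2 (mod 7).
For each evaluation point α_i, compute m(α_i) mod 7:
  α_1 = 2: Horner steps 3 → 4 → 6, so m(2) = 6.
  α_2 = 6: Horner steps 3 → 2 → 3, so m(6) = 3.
  α_3 = 4: Horner steps 3 → 3 → 3, so m(4) = 3.
  α_4 = 1: Horner steps 3 → 1 → 6, so m(1) = 6.
  α_5 = 5: Horner steps 3 → 6 → 0, so m(5) = 0.
  α_6 = 3: Horner steps 3 → 0 → 5, so m(3) = 5.
Codeword c = [6, 3, 3, 6, 0, 5] ∈ F_7^6.


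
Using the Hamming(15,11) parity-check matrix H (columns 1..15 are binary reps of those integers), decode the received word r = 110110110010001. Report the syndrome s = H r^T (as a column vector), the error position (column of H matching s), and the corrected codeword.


s = (1, 0, 0, 1)^T, error position = 9, corrected codeword c = 110110111010001

Compute s = H r^T mod 2 one row at a time:
  s_1 = 1 + 0 + 0 + 1 + 0 + 0 + 0 + 1 = 3 ≡ 1 (mod 2).
  s_2 = 1 + 1 + 0 + 1 + 0 + 0 + 0 + 1 = 4 ≡ 0 (mod 2).
  s_3 = 1 + 0 + 0 + 1 + 0 + 1 + 0 + 1 = 4 ≡ 0 (mod 2).
  s_4 = 1 + 0 + 1 + 1 + 0 + 1 + 0 + 1 = 5 ≡ 1 (mod 2).
s = (1, 0, 0, 1)^T — this equals column 9 of H (binary 1001), so error is at position 9.
Correct: flip bit 9 of r = 110110110010001 to get c = 110110111010001.


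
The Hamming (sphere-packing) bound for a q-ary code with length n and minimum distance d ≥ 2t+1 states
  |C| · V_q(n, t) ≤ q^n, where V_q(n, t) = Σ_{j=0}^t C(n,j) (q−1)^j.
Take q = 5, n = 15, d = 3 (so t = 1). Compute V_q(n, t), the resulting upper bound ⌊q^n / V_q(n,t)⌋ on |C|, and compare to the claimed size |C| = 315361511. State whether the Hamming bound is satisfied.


V_q(n, t) = 61, q^n = 30517578125, Hamming bound = 500288165, |C| = 315361511 ≤ bound (satisfied).

Step 1: Compute V_q(n, t) = Σ_{j=0}^1 C(n, j) (q−1)^j.
  j = 0: C(15,0)·(4)^0 = 1·1 = 1.
  j = 1: C(15,1)·(4)^1 = 15·4 = 60.
  V_q(n, t) = 1 + 60 = 61.
Step 2: q^n = 5^15 = 30517578125.
Step 3: Hamming bound ⌊q^n / V_q(n,t)⌋ = ⌊30517578125/61⌋ = 500288165.
Step 4: Compare |C| = 315361511 to 500288165: satisfied.
The claimed |C| lies below the Hamming bound.


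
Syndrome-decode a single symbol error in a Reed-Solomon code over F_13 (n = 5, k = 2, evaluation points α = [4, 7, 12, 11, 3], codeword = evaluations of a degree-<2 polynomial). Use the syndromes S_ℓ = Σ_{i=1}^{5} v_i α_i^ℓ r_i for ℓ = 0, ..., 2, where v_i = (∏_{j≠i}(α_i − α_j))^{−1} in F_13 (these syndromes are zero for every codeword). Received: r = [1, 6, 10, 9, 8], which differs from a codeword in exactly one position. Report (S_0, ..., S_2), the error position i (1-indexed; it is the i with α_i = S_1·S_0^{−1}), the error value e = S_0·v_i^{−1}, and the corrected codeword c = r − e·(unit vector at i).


S = (7, 12, 2), error at position 4, error magnitude e = 5, c = [1, 6, 10, 4, 8].

Step 1: column multipliers v_i = (∏_{j≠i}(α_i − α_j))^{−1} mod 13.
  i = 1 (α = 4): (4−7)(4−12)(4−11)(4−3) = (−3)·(−8)·(−7)·1 = −168 ≡ 1, so v_1 = 1^{−1} = 1 (mod 13).
  i = 2 (α = 7): (7−4)(7−12)(7−11)(7−3) = 3·(−5)·(−4)·4 = 240 ≡ 6, so v_2 = 6^{−1} = 11 (mod 13).
  i = 3 (α = 12): (12−4)(12−7)(12−11)(12−3) = 8·5·1·9 = 360 ≡ 9, so v_3 = 9^{−1} = 3 (mod 13).
  i = 4 (α = 11): (11−4)(11−7)(11−12)(11−3) = 7·4·(−1)·8 = −224 ≡ 10, so v_4 = 10^{−1} = 4 (mod 13).
  i = 5 (α = 3): (3−4)(3−7)(3−12)(3−11) = (−1)·(−4)·(−9)·(−8) = 288 ≡ 2, so v_5 = 2^{−1} = 7 (mod 13).
  v = [1, 11, 3, 4, 7].
Step 2: syndromes of r = [1, 6, 10, 9, 8] (all sums mod 13).
  S_0 = Σ v_i r_i = 1·1 + 11·6 + 3·10 + 4·9 + 7·8 = 189 ≡ 7.
  S_1 = Σ v_i α_i r_i = 1·4·1 + 11·7·6 + 3·12·10 + 4·11·9 + 7·3·8 = 1390 ≡ 12.
  α_i^2 mod 13 = [3, 10, 1, 4, 9].
  S_2 = Σ v_i α_i^2 r_i = 1·3·1 + 11·10·6 + 3·1·10 + 4·4·9 + 7·9·8 = 1341 ≡ 2.
  S = (7, 12, 2) ≠ 0, so r is not a codeword (an error is present).
Step 3: locate the error. For a single error e at position i, S_ℓ = v_i·e·α_i^ℓ, so α_err = S_1/S_0.
  S_0^{−1} = 7^{−1} = 2 (mod 13), so α_err = 12·2 = 24 ≡ 11 = α_4. Error position i = 4.
  Consistency check: S_2/S_1 = 2·12 = 24 ≡ 11 = α_err ✓ (single-error assumption holds).
Step 4: error magnitude e = S_0/v_4 = S_0·∏_{j≠4}(α_4 − α_j) = 7·10 = 70 ≡ 5 (mod 13).
Step 5: correct position 4: c_4 = r_4 − e = 9 − 5 ≡ 4 (mod 13). Hence c = [1, 6, 10, 4, 8].
  Check: interpolating c through the α_i gives m(x) = 3 + 6·x (degree < 2) with m(α_i) = c_i for every i, so c is indeed a codeword.


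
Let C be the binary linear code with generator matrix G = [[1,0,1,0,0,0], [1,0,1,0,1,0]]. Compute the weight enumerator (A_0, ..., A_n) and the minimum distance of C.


Weight distribution: A_0 = 1, A_1 = 1, A_2 = 1, A_3 = 1. Minimum distance d = 1.

Enumerate all 2^2 = 4 messages m ∈ F_2^2.
For each, compute codeword c = mG in F_2^6, then tally its weight.
  m = 00 → c = 000000, weight = 0.
  m = 10 → c = 101000, weight = 2.
  m = 01 → c = 101010, weight = 3.
  m = 11 → c = 000010, weight = 1.
Tally weights:
  weight 0: 1 codewords.
  weight 1: 1 codewords.
  weight 2: 1 codewords.
  weight 3: 1 codewords.
Minimum distance d = smallest w > 0 with A_w > 0 = 1.
Sanity: Σ A_w = 4 = 2^2 = 4 ✓.


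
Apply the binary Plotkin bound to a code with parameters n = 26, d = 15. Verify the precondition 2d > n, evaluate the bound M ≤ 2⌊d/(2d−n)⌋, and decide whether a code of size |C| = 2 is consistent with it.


Plotkin bound M ≤ 6; given |C| = 2 ≤ bound (satisfied).

Check applicability: 2d = 30, n = 26.
2d − n = 4 > 0, so Plotkin applies.
Compute d/(2d−n) = 15/4 ≈ 3.7500.
⌊d/(2d−n)⌋ = 3.
Plotkin bound: M ≤ 2·3 = 6.
Given |C| = 2, check: satisfied.
This |C| is below the Plotkin bound.


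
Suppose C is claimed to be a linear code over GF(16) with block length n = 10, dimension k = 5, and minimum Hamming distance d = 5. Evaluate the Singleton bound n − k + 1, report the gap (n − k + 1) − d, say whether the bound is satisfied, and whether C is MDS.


Singleton RHS = n − k + 1 = 6, slack = 1, bound satisfied, not MDS.

Singleton bound: d ≤ n − k + 1.
Here n = 10, k = 5, so n − k + 1 = 6.
Given d = 5, check d ≤ 6: YES.
Slack = (n − k + 1) − d = 1.
The code is NOT MDS (slack = 1 > 0).
Description: the claimed parameters are [10, 5, 5]_16; such a code would be non-MDS.


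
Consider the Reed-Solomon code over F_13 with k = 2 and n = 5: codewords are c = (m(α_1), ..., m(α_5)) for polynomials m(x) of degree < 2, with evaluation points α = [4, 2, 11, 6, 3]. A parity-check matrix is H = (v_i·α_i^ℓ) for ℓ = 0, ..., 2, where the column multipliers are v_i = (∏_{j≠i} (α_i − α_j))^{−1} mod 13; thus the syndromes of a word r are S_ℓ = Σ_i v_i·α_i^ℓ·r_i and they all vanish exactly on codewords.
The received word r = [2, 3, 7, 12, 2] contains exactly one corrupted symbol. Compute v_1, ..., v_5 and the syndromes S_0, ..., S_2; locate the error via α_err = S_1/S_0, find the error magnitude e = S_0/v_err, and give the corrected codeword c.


S = (7, 2, 8), error at position 1, error magnitude e = 1, c = [1, 3, 7, 12, 2].

Step 1: column multipliers v_i = (∏_{j≠i}(α_i − α_j))^{−1} mod 13.
  i = 1 (α = 4): (4−2)(4−11)(4−6)(4−3) = 2·(−7)·(−2)·1 = 28 ≡ 2, so v_1 = 2^{−1} = 7 (mod 13).
  i = 2 (α = 2): (2−4)(2−11)(2−6)(2−3) = (−2)·(−9)·(−4)·(−1) = 72 ≡ 7, so v_2 = 7^{−1} = 2 (mod 13).
  i = 3 (α = 11): (11−4)(11−2)(11−6)(11−3) = 7·9·5·8 = 2520 ≡ 11, so v_3 = 11^{−1} = 6 (mod 13).
  i = 4 (α = 6): (6−4)(6−2)(6−11)(6−3) = 2·4·(−5)·3 = −120 ≡ 10, so v_4 = 10^{−1} = 4 (mod 13).
  i = 5 (α = 3): (3−4)(3−2)(3−11)(3−6) = (−1)·1·(−8)·(−3) = −24 ≡ 2, so v_5 = 2^{−1} = 7 (mod 13).
  v = [7, 2, 6, 4, 7].
Step 2: syndromes of r = [2, 3, 7, 12, 2] (all sums mod 13).
  S_0 = Σ v_i r_i = 7·2 + 2·3 + 6·7 + 4·12 + 7·2 = 124 ≡ 7.
  S_1 = Σ v_i α_i r_i = 7·4·2 + 2·2·3 + 6·11·7 + 4·6·12 + 7·3·2 = 860 ≡ 2.
  α_i^2 mod 13 = [3, 4, 4, 10, 9].
  S_2 = Σ v_i α_i^2 r_i = 7·3·2 + 2·4·3 + 6·4·7 + 4·10·12 + 7·9·2 = 840 ≡ 8.
  S = (7, 2, 8) ≠ 0, so r is not a codeword (an error is present).
Step 3: locate the error. For a single error e at position i, S_ℓ = v_i·e·α_i^ℓ, so α_err = S_1/S_0.
  S_0^{−1} = 7^{−1} = 2 (mod 13), so α_err = 2·2 = 4 ≡ 4 = α_1. Error position i = 1.
  Consistency check: S_2/S_1 = 8·7 = 56 ≡ 4 = α_err ✓ (single-error assumption holds).
Step 4: error magnitude e = S_0/v_1 = S_0·∏_{j≠1}(α_1 − α_j) = 7·2 = 14 ≡ 1 (mod 13).
Step 5: correct position 1: c_1 = r_1 − e = 2 − 1 ≡ 1 (mod 13). Hence c = [1, 3, 7, 12, 2].
  Check: interpolating c through the α_i gives m(x) = 5 + 12·x (degree < 2) with m(α_i) = c_i for every i, so c is indeed a codeword.


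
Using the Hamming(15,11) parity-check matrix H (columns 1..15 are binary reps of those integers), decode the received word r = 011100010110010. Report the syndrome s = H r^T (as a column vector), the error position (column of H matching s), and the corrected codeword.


s = (0, 0, 1, 0)^T, error position = 2, corrected codeword c = 001100010110010

Compute s = H r^T mod 2 one row at a time:
  s_1 = 1 + 0 + 1 + 1 + 0 + 0 + 1 + 0 = 4 ≡ 0 (mod 2).
  s_2 = 1 + 0 + 0 + 0 + 0 + 0 + 1 + 0 = 2 ≡ 0 (mod 2).
  s_3 = 1 + 1 + 0 + 0 + 1 + 1 + 1 + 0 = 5 ≡ 1 (mod 2).
  s_4 = 0 + 1 + 0 + 0 + 0 + 1 + 0 + 0 = 2 ≡ 0 (mod 2).
s = (0, 0, 1, 0)^T — this equals column 2 of H (binary 0010), so error is at position 2.
Correct: flip bit 2 of r = 011100010110010 to get c = 001100010110010.


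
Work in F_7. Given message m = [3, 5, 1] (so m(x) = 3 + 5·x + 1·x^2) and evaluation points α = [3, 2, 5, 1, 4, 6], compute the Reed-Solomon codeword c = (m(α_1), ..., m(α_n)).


c = [6, 3, 4, 2, 4, 6]

Message polynomial: m(x) = 3 + 5·x + 1·x^2 (mod 7).
For each evaluation point α_i, compute m(α_i) mod 7:
  α_1 = 3: Horner steps 1 → 1 → 6, so m(3) = 6.
  α_2 = 2: Horner steps 1 → 0 → 3, so m(2) = 3.
  α_3 = 5: Horner steps 1 → 3 → 4, so m(5) = 4.
  α_4 = 1: Horner steps 1 → 6 → 2, so m(1) = 2.
  α_5 = 4: Horner steps 1 → 2 → 4, so m(4) = 4.
  α_6 = 6: Horner steps 1 → 4 → 6, so m(6) = 6.
Codeword c = [6, 3, 4, 2, 4, 6] ∈ F_7^6.


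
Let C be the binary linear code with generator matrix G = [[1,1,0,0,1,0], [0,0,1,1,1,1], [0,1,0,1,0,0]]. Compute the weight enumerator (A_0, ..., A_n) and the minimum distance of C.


Weight distribution: A_0 = 1, A_2 = 1, A_3 = 3, A_4 = 2, A_5 = 1. Minimum distance d = 2.

Enumerate all 2^3 = 8 messages m ∈ F_2^3.
For each, compute codeword c = mG in F_2^6, then tally its weight.
  m = 000 → c = 000000, weight = 0.
  m = 100 → c = 110010, weight = 3.
  m = 010 → c = 001111, weight = 4.
  m = 110 → c = 111101, weight = 5.
  m = 001 → c = 010100, weight = 2.
  m = 101 → c = 100110, weight = 3.
  m = 011 → c = 011011, weight = 4.
  m = 111 → c = 101001, weight = 3.
Tally weights:
  weight 0: 1 codewords.
  weight 2: 1 codewords.
  weight 3: 3 codewords.
  weight 4: 2 codewords.
  weight 5: 1 codewords.
Minimum distance d = smallest w > 0 with A_w > 0 = 2.
Sanity: Σ A_w = 8 = 2^3 = 8 ✓.
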